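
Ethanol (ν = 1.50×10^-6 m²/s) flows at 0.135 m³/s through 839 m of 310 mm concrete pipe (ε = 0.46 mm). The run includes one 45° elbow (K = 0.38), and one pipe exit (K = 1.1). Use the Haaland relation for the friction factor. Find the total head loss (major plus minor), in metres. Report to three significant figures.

V = 4Q/(πD²) = 1.789 m/s; V²/2g = 0.1631 m
Re = 3.70×10^5, ε/D = 0.00148 → f = 0.02224 (Haaland)
Major: h_f = f(L/D)·V²/2g = 0.02224·2706·0.1631 = 9.816 m
Minor: ΣK = 1.48; h_m = ΣK·V²/2g = 0.2413 m
Total H_L = 9.816 + 0.2413 = 10.06 m

H_L ≈ 10.1 m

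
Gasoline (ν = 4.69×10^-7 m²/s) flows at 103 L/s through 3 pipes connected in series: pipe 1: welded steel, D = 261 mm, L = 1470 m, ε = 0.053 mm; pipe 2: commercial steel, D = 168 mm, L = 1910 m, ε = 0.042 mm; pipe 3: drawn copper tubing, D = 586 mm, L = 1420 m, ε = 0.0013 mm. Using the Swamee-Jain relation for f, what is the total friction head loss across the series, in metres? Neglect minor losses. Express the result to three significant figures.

Pipe 1: V = 1.925 m/s, Re = 1.07×10^6, ε/D = 2.03×10^-4, f = 0.01475, h_1 = f(L/D)V²/2g = 15.69 m
Pipe 2: V = 4.647 m/s, Re = 1.66×10^6, ε/D = 2.50×10^-4, f = 0.01497, h_2 = f(L/D)V²/2g = 187.3 m
Pipe 3: V = 0.3819 m/s, Re = 4.77×10^5, ε/D = 2.22×10^-6, f = 0.01324, h_3 = f(L/D)V²/2g = 0.2384 m
Series → Q common, losses add: H = Σh = 203.3 m

H ≈ 203 m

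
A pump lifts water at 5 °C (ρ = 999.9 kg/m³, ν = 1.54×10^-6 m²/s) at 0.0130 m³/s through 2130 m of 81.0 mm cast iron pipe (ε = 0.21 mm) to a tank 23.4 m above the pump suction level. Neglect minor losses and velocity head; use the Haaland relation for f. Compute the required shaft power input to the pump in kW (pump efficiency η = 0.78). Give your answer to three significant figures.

P_shaft ≈ 40.3 kW

V = 4Q/(πD²) = 2.523 m/s; Re = 1.33×10^5; ε/D = 0.00259; f = 0.02616
h_f = f(L/D)V²/2g = 223.1 m
Total head H = z + h_f = 23.4 + 223.1 = 246.5 m
P_hyd = ρgQH = 999.9·9.81·0.0130·246.5 = 31.43 kW
P_shaft = P_hyd/η = 31.43/0.78 = 40.30 kW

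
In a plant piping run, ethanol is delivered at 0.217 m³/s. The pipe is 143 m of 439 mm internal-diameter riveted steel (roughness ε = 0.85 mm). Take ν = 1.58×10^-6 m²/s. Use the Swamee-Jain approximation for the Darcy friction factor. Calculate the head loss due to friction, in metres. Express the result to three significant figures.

h_f ≈ 0.813 m

V = 4Q/(πD²) = 4·0.217/(π·0.439²) = 1.434 m/s
Re = VD/ν = 1.434·0.439/1.58×10^-6 = 3.98×10^5 → turbulent
ε/D = 0.85/439 = 0.00194
Swamee-Jain: f = 0.02382
h_f = f(L/D)V²/(2g) = 0.02382·(143/0.439)·1.434²/(2·9.81) = 0.8127 m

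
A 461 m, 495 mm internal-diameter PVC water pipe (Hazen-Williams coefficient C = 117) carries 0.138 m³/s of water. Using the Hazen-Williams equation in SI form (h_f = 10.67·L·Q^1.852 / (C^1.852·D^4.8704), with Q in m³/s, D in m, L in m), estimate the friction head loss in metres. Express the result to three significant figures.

h_f = 10.67·461·0.138^1.852 / (117^1.852·0.495^4.8704) = 0.5702 m

h_f ≈ 0.570 m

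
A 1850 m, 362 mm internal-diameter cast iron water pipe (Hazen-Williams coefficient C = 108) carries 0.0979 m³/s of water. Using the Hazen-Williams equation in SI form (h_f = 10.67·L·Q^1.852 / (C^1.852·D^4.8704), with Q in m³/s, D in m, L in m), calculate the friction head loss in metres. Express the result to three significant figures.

h_f = 10.67·1850·0.0979^1.852 / (108^1.852·0.362^4.8704) = 6.451 m

h_f ≈ 6.45 m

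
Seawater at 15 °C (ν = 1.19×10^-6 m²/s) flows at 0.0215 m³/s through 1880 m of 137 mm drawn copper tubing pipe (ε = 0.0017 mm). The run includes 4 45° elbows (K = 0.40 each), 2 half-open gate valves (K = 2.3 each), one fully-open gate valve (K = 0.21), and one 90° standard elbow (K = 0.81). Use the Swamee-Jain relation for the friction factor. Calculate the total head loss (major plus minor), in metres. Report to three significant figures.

V = 4Q/(πD²) = 1.459 m/s; V²/2g = 0.1084 m
Re = 1.68×10^5, ε/D = 1.24×10^-5 → f = 0.01618 (Swamee-Jain)
Major: h_f = f(L/D)·V²/2g = 0.01618·13723·0.1084 = 24.07 m
Minor: ΣK = 7.22; h_m = ΣK·V²/2g = 0.7828 m
Total H_L = 24.07 + 0.7828 = 24.85 m

H_L ≈ 24.9 m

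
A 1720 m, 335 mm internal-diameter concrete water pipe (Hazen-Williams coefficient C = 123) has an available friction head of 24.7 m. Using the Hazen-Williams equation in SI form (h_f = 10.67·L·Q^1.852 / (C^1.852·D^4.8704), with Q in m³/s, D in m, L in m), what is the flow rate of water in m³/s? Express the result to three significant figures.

Rearranging: Q = [h_f·C^1.852·D^4.8704 / (10.67·L)]^(1/1.852)
Q = [24.7·123^1.852·0.335^4.8704 / (10.67·1720)]^0.540 = 0.1953 m³/s

Q ≈ 0.195 m³/s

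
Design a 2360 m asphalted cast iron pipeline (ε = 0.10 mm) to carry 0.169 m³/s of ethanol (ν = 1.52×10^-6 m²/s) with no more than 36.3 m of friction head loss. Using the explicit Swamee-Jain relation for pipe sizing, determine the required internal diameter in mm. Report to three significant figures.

Swamee-Jain (Type III): D = 0.66·[ε^1.25·(LQ²/(gh_f))^4.75 + ν·Q^9.4·(L/(gh_f))^5.2]^0.04
LQ²/(gh_f) = 0.1893; L/(gh_f) = 6.627
Term 1 = ε^1.25·(…)^4.75 = 3.68×10^-9; Term 2 = ν·Q^9.4·(…)^5.2 = 1.57×10^-9
D = 0.66·(3.68×10^-9 + 1.57×10^-9)^0.04 = 0.3079 m = 308 mm
Check: V = 2.27 m/s, Re = 4.60×10^5, f = 0.01666, h_f = 33.6 m ≈ 36.3 m ✓

D ≈ 308 mm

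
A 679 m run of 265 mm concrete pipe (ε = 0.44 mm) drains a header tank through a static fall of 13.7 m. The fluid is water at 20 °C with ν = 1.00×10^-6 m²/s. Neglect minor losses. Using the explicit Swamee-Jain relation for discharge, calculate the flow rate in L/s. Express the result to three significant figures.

Q ≈ 119 L/s

Swamee-Jain (Type II): Q = -0.965·√(gD⁵h_f/L)·ln[ε/(3.7D) + √(3.17ν²L/(gD³h_f))]
√(gD⁵h_f/L) = √(9.81·0.265⁵·13.7/679) = 0.01608
ε/(3.7D) = 4.49×10^-4; √(3.17ν²L/(gD³h_f)) = 2.93×10^-5
Q = -0.965·0.01608·ln(4.781×10^-4) = 0.1187 m³/s
Check: V = 2.15 m/s, Re = 5.70×10^5, f = 0.02278, h_f = 13.8 m ≈ 13.7 m ✓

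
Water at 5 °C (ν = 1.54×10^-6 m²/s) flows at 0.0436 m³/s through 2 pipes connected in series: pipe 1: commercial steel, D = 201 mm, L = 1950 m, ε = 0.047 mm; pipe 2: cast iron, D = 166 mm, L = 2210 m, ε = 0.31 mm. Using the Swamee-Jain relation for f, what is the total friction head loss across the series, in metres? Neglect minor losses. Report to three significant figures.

Pipe 1: V = 1.374 m/s, Re = 1.79×10^5, ε/D = 2.34×10^-4, f = 0.01761, h_1 = f(L/D)V²/2g = 16.44 m
Pipe 2: V = 2.015 m/s, Re = 2.17×10^5, ε/D = 0.00187, f = 0.02403, h_2 = f(L/D)V²/2g = 66.18 m
Series → Q common, losses add: H = Σh = 82.61 m

H ≈ 82.6 m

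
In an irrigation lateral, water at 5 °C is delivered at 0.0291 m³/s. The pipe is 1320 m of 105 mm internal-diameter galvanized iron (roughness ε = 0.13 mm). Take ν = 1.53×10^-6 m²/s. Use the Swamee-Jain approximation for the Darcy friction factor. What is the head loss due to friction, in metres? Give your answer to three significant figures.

V = 4Q/(πD²) = 4·0.0291/(π·0.105²) = 3.361 m/s
Re = VD/ν = 3.361·0.105/1.53×10^-6 = 2.31×10^5 → turbulent
ε/D = 0.13/105 = 0.00124
Swamee-Jain: f = 0.02193
h_f = f(L/D)V²/(2g) = 0.02193·(1320/0.105)·3.361²/(2·9.81) = 158.7 m

h_f ≈ 159 m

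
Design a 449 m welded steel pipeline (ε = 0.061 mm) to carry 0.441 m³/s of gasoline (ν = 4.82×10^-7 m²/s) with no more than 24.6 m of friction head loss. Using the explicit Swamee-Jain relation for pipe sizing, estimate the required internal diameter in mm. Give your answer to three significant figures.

D ≈ 337 mm

Swamee-Jain (Type III): D = 0.66·[ε^1.25·(LQ²/(gh_f))^4.75 + ν·Q^9.4·(L/(gh_f))^5.2]^0.04
LQ²/(gh_f) = 0.3618; L/(gh_f) = 1.861
Term 1 = ε^1.25·(…)^4.75 = 4.31×10^-8; Term 2 = ν·Q^9.4·(…)^5.2 = 5.53×10^-9
D = 0.66·(4.31×10^-8 + 5.53×10^-9)^0.04 = 0.3365 m = 337 mm
Check: V = 4.96 m/s, Re = 3.46×10^6, f = 0.01385, h_f = 23.2 m ≈ 24.6 m ✓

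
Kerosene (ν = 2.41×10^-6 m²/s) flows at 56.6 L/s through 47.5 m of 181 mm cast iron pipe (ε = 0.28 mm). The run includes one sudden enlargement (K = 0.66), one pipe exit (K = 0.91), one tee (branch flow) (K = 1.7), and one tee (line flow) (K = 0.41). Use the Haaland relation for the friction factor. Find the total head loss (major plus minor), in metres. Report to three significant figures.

H_L ≈ 2.40 m

V = 4Q/(πD²) = 2.200 m/s; V²/2g = 0.2466 m
Re = 1.65×10^5, ε/D = 0.00155 → f = 0.02306 (Haaland)
Major: h_f = f(L/D)·V²/2g = 0.02306·262.4·0.2466 = 1.492 m
Minor: ΣK = 3.68; h_m = ΣK·V²/2g = 0.9076 m
Total H_L = 1.492 + 0.9076 = 2.400 m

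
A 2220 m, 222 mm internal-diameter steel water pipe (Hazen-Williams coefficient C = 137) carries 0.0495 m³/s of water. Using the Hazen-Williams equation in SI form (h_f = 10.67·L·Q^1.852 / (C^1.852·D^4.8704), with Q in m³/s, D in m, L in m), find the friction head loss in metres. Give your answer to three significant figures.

h_f ≈ 15.2 m

h_f = 10.67·2220·0.0495^1.852 / (137^1.852·0.222^4.8704) = 15.25 m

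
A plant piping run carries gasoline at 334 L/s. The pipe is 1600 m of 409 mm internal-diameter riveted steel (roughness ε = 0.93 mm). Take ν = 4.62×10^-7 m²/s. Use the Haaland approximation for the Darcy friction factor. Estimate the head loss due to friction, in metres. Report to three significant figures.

V = 4Q/(πD²) = 4·0.334/(π·0.409²) = 2.542 m/s
Re = VD/ν = 2.542·0.409/4.62×10^-7 = 2.25×10^6 → turbulent
ε/D = 0.93/409 = 0.00227
Haaland: f = 0.02436
h_f = f(L/D)V²/(2g) = 0.02436·(1600/0.409)·2.542²/(2·9.81) = 31.38 m

h_f ≈ 31.4 m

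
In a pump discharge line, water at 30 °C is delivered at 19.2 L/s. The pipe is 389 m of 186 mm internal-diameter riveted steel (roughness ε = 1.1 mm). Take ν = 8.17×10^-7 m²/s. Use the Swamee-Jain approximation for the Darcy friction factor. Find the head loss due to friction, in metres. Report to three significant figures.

V = 4Q/(πD²) = 4·0.0192/(π·0.186²) = 0.7066 m/s
Re = VD/ν = 0.7066·0.186/8.17×10^-7 = 1.61×10^5 → turbulent
ε/D = 1.1/186 = 0.00591
Swamee-Jain: f = 0.03269
h_f = f(L/D)V²/(2g) = 0.03269·(389/0.186)·0.7066²/(2·9.81) = 1.740 m

h_f ≈ 1.74 m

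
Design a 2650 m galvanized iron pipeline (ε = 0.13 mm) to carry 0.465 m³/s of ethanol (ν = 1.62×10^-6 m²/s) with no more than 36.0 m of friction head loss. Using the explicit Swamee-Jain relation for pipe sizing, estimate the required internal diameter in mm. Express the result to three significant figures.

Swamee-Jain (Type III): D = 0.66·[ε^1.25·(LQ²/(gh_f))^4.75 + ν·Q^9.4·(L/(gh_f))^5.2]^0.04
LQ²/(gh_f) = 1.622; L/(gh_f) = 7.504
Term 1 = ε^1.25·(…)^4.75 = 1.38×10^-4; Term 2 = ν·Q^9.4·(…)^5.2 = 4.32×10^-5
D = 0.66·(1.38×10^-4 + 4.32×10^-5)^0.04 = 0.4676 m = 468 mm
Check: V = 2.71 m/s, Re = 7.82×10^5, f = 0.01575, h_f = 33.3 m ≈ 36.0 m ✓

D ≈ 468 mm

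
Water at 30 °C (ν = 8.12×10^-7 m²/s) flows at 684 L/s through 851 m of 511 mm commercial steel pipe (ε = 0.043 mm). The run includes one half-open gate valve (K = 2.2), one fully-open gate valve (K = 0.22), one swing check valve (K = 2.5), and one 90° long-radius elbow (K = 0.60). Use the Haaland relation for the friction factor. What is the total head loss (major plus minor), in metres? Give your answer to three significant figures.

V = 4Q/(πD²) = 3.335 m/s; V²/2g = 0.5670 m
Re = 2.10×10^6, ε/D = 8.41×10^-5 → f = 0.01241 (Haaland)
Major: h_f = f(L/D)·V²/2g = 0.01241·1665·0.5670 = 11.72 m
Minor: ΣK = 5.52; h_m = ΣK·V²/2g = 3.130 m
Total H_L = 11.72 + 3.130 = 14.85 m

H_L ≈ 14.8 m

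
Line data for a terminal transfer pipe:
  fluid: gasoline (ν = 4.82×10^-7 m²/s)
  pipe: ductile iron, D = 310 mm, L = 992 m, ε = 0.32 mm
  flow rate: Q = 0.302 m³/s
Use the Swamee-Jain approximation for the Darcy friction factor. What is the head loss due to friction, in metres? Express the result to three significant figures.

h_f ≈ 52.1 m

V = 4Q/(πD²) = 4·0.302/(π·0.310²) = 4.001 m/s
Re = VD/ν = 4.001·0.310/4.82×10^-7 = 2.57×10^6 → turbulent
ε/D = 0.32/310 = 0.00103
Swamee-Jain: f = 0.01996
h_f = f(L/D)V²/(2g) = 0.01996·(992/0.310)·4.001²/(2·9.81) = 52.11 m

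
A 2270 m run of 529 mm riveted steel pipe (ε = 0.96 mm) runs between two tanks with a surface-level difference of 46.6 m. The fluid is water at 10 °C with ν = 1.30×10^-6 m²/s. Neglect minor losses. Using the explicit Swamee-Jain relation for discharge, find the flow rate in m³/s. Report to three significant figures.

Swamee-Jain (Type II): Q = -0.965·√(gD⁵h_f/L)·ln[ε/(3.7D) + √(3.17ν²L/(gD³h_f))]
√(gD⁵h_f/L) = √(9.81·0.529⁵·46.6/2270) = 0.09134
ε/(3.7D) = 4.90×10^-4; √(3.17ν²L/(gD³h_f)) = 1.34×10^-5
Q = -0.965·0.09134·ln(5.039×10^-4) = 0.6693 m³/s
Check: V = 3.05 m/s, Re = 1.24×10^6, f = 0.02305, h_f = 46.8 m ≈ 46.6 m ✓

Q ≈ 0.669 m³/s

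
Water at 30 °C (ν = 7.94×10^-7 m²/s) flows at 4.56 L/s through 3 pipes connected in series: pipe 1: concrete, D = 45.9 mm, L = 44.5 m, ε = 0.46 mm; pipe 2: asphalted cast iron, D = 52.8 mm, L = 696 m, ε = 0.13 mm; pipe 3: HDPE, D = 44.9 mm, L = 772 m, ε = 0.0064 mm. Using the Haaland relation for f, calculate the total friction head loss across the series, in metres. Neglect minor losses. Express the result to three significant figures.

H ≈ 213 m

Pipe 1: V = 2.756 m/s, Re = 1.59×10^5, ε/D = 0.0100, f = 0.03836, h_1 = f(L/D)V²/2g = 14.40 m
Pipe 2: V = 2.083 m/s, Re = 1.38×10^5, ε/D = 0.00246, f = 0.02579, h_2 = f(L/D)V²/2g = 75.16 m
Pipe 3: V = 2.880 m/s, Re = 1.63×10^5, ε/D = 1.43×10^-4, f = 0.01701, h_3 = f(L/D)V²/2g = 123.6 m
Series → Q common, losses add: H = Σh = 213.2 m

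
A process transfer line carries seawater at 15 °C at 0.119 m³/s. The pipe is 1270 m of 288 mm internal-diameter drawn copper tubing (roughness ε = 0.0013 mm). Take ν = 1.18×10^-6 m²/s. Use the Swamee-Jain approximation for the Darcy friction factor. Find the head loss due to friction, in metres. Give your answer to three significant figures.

V = 4Q/(πD²) = 4·0.119/(π·0.288²) = 1.827 m/s
Re = VD/ν = 1.827·0.288/1.18×10^-6 = 4.46×10^5 → turbulent
ε/D = 0.0013/288 = 4.51×10^-6
Swamee-Jain: f = 0.01343
h_f = f(L/D)V²/(2g) = 0.01343·(1270/0.288)·1.827²/(2·9.81) = 10.07 m

h_f ≈ 10.1 m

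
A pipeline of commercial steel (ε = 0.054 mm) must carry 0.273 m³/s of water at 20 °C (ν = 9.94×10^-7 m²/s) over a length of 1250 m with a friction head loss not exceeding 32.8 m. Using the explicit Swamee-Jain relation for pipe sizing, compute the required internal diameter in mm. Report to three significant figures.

D ≈ 324 mm

Swamee-Jain (Type III): D = 0.66·[ε^1.25·(LQ²/(gh_f))^4.75 + ν·Q^9.4·(L/(gh_f))^5.2]^0.04
LQ²/(gh_f) = 0.2895; L/(gh_f) = 3.885
Term 1 = ε^1.25·(…)^4.75 = 1.28×10^-8; Term 2 = ν·Q^9.4·(…)^5.2 = 5.78×10^-9
D = 0.66·(1.28×10^-8 + 5.78×10^-9)^0.04 = 0.3238 m = 324 mm
Check: V = 3.31 m/s, Re = 1.08×10^6, f = 0.01432, h_f = 31.0 m ≈ 32.8 m ✓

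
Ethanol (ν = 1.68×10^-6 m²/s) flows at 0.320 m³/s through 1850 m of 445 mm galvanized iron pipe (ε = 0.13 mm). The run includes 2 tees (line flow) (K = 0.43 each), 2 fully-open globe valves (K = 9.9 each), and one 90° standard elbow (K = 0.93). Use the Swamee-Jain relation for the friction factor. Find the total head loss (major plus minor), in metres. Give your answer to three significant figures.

V = 4Q/(πD²) = 2.058 m/s; V²/2g = 0.2158 m
Re = 5.45×10^5, ε/D = 2.92×10^-4 → f = 0.01621 (Swamee-Jain)
Major: h_f = f(L/D)·V²/2g = 0.01621·4157·0.2158 = 14.54 m
Minor: ΣK = 21.6; h_m = ΣK·V²/2g = 4.658 m
Total H_L = 14.54 + 4.658 = 19.20 m

H_L ≈ 19.2 m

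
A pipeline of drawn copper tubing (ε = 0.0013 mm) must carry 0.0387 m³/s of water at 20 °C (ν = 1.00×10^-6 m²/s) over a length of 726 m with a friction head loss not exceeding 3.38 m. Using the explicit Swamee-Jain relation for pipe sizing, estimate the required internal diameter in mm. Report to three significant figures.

Swamee-Jain (Type III): D = 0.66·[ε^1.25·(LQ²/(gh_f))^4.75 + ν·Q^9.4·(L/(gh_f))^5.2]^0.04
LQ²/(gh_f) = 0.03279; L/(gh_f) = 21.90
Term 1 = ε^1.25·(…)^4.75 = 3.91×10^-15; Term 2 = ν·Q^9.4·(…)^5.2 = 4.95×10^-13
D = 0.66·(3.91×10^-15 + 4.95×10^-13)^0.04 = 0.2125 m = 213 mm
Check: V = 1.09 m/s, Re = 2.32×10^5, f = 0.01516, h_f = 3.14 m ≈ 3.38 m ✓

D ≈ 213 mm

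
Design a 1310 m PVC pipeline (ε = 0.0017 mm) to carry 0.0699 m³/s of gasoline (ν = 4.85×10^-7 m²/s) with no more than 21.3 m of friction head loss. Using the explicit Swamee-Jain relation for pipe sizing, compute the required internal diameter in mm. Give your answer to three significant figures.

Swamee-Jain (Type III): D = 0.66·[ε^1.25·(LQ²/(gh_f))^4.75 + ν·Q^9.4·(L/(gh_f))^5.2]^0.04
LQ²/(gh_f) = 0.03063; L/(gh_f) = 6.269
Term 1 = ε^1.25·(…)^4.75 = 3.96×10^-15; Term 2 = ν·Q^9.4·(…)^5.2 = 9.32×10^-14
D = 0.66·(3.96×10^-15 + 9.32×10^-14)^0.04 = 0.1991 m = 199 mm
Check: V = 2.25 m/s, Re = 9.22×10^5, f = 0.01197, h_f = 20.2 m ≈ 21.3 m ✓

D ≈ 199 mm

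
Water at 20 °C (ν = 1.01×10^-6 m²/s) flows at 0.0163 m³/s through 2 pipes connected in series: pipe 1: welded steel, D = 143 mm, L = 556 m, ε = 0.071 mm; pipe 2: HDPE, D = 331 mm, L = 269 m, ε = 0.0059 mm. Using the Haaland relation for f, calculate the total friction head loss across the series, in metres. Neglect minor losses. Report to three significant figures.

H ≈ 3.95 m

Pipe 1: V = 1.015 m/s, Re = 1.44×10^5, ε/D = 4.97×10^-4, f = 0.01922, h_1 = f(L/D)V²/2g = 3.923 m
Pipe 2: V = 0.1894 m/s, Re = 6.21×10^4, ε/D = 1.78×10^-5, f = 0.01979, h_2 = f(L/D)V²/2g = 0.02941 m
Series → Q common, losses add: H = Σh = 3.953 m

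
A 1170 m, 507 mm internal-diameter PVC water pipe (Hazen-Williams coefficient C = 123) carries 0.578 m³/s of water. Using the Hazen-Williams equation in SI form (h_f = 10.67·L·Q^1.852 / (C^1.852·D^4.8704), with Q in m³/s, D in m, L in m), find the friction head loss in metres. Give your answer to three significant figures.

h_f = 10.67·1170·0.578^1.852 / (123^1.852·0.507^4.8704) = 16.66 m

h_f ≈ 16.7 m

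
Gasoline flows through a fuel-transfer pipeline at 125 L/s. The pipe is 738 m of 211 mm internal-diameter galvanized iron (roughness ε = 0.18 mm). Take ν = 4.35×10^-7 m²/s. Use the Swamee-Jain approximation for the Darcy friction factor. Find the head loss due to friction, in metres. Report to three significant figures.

h_f ≈ 43.7 m

V = 4Q/(πD²) = 4·0.125/(π·0.211²) = 3.575 m/s
Re = VD/ν = 3.575·0.211/4.35×10^-7 = 1.73×10^6 → turbulent
ε/D = 0.18/211 = 8.53×10^-4
Swamee-Jain: f = 0.01916
h_f = f(L/D)V²/(2g) = 0.01916·(738/0.211)·3.575²/(2·9.81) = 43.66 m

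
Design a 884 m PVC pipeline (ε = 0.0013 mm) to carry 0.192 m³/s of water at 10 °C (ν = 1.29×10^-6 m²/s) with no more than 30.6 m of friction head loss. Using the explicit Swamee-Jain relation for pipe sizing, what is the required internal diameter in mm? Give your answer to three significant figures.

Swamee-Jain (Type III): D = 0.66·[ε^1.25·(LQ²/(gh_f))^4.75 + ν·Q^9.4·(L/(gh_f))^5.2]^0.04
LQ²/(gh_f) = 0.1086; L/(gh_f) = 2.945
Term 1 = ε^1.25·(…)^4.75 = 1.15×10^-12; Term 2 = ν·Q^9.4·(…)^5.2 = 6.50×10^-11
D = 0.66·(1.15×10^-12 + 6.50×10^-11)^0.04 = 0.2584 m = 258 mm
Check: V = 3.66 m/s, Re = 7.33×10^5, f = 0.01234, h_f = 28.8 m ≈ 30.6 m ✓

D ≈ 258 mm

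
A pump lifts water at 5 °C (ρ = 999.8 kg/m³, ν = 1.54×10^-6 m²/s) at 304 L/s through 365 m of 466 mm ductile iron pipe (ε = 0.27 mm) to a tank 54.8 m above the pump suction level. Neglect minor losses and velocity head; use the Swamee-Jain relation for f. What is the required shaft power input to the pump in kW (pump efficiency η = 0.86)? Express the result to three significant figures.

V = 4Q/(πD²) = 1.782 m/s; Re = 5.39×10^5; ε/D = 5.79×10^-4; f = 0.01819
h_f = f(L/D)V²/2g = 2.308 m
Total head H = z + h_f = 54.8 + 2.308 = 57.11 m
P_hyd = ρgQH = 999.8·9.81·0.304·57.11 = 170.3 kW
P_shaft = P_hyd/η = 170.3/0.86 = 198.0 kW

P_shaft ≈ 198 kW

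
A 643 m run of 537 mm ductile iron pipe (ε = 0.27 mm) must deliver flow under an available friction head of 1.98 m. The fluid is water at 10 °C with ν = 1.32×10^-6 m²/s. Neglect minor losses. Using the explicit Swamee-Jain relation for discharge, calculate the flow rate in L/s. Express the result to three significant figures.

Swamee-Jain (Type II): Q = -0.965·√(gD⁵h_f/L)·ln[ε/(3.7D) + √(3.17ν²L/(gD³h_f))]
√(gD⁵h_f/L) = √(9.81·0.537⁵·1.98/643) = 0.03673
ε/(3.7D) = 1.36×10^-4; √(3.17ν²L/(gD³h_f)) = 3.44×10^-5
Q = -0.965·0.03673·ln(1.703×10^-4) = 0.3076 m³/s
Check: V = 1.36 m/s, Re = 5.52×10^5, f = 0.01771, h_f = 1.99 m ≈ 1.98 m ✓

Q ≈ 308 L/s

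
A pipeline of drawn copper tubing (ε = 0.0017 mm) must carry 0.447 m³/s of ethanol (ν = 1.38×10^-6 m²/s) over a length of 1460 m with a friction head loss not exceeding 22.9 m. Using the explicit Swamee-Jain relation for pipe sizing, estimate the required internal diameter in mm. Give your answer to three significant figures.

Swamee-Jain (Type III): D = 0.66·[ε^1.25·(LQ²/(gh_f))^4.75 + ν·Q^9.4·(L/(gh_f))^5.2]^0.04
LQ²/(gh_f) = 1.299; L/(gh_f) = 6.499
Term 1 = ε^1.25·(…)^4.75 = 2.12×10^-7; Term 2 = ν·Q^9.4·(…)^5.2 = 1.20×10^-5
D = 0.66·(2.12×10^-7 + 1.20×10^-5)^0.04 = 0.4198 m = 420 mm
Check: V = 3.23 m/s, Re = 9.82×10^5, f = 0.01174, h_f = 21.7 m ≈ 22.9 m ✓

D ≈ 420 mm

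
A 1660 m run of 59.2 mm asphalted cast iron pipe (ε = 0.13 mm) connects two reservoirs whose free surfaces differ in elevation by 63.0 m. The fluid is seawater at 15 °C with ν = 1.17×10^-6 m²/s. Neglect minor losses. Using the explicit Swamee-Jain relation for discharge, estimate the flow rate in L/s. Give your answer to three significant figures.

Swamee-Jain (Type II): Q = -0.965·√(gD⁵h_f/L)·ln[ε/(3.7D) + √(3.17ν²L/(gD³h_f))]
√(gD⁵h_f/L) = √(9.81·0.0592⁵·63.0/1660) = 5.203×10^-4
ε/(3.7D) = 5.93×10^-4; √(3.17ν²L/(gD³h_f)) = 2.37×10^-4
Q = -0.965·5.203×10^-4·ln(8.305×10^-4) = 0.003562 m³/s
Check: V = 1.29 m/s, Re = 6.55×10^4, f = 0.02660, h_f = 63.6 m ≈ 63.0 m ✓

Q ≈ 3.56 L/s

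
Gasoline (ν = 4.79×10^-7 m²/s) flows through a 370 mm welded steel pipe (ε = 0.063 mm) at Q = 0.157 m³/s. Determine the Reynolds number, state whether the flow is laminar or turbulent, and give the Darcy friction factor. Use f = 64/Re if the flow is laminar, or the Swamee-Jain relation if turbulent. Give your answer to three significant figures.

V = 4Q/(πD²) = 1.460 m/s
Re = VD/ν = 1.460·0.370/4.79×10^-7 = 1.13×10^6
Re > 4000 → turbulent; ε/D = 1.70×10^-4
Swamee-Jain: f = 0.01433

Re ≈ 1.13×10^6; turbulent; f ≈ 0.0143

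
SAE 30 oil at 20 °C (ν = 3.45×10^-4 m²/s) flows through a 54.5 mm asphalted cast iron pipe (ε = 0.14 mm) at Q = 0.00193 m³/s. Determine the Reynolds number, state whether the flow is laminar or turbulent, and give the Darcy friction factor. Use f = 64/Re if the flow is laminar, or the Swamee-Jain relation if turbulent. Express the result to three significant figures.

Re ≈ 131; laminar; f = 64/Re ≈ 0.490

V = 4Q/(πD²) = 0.8273 m/s
Re = VD/ν = 0.8273·0.0545/3.45×10^-4 = 131
Re < 2300 → laminar → f = 64/Re = 0.4897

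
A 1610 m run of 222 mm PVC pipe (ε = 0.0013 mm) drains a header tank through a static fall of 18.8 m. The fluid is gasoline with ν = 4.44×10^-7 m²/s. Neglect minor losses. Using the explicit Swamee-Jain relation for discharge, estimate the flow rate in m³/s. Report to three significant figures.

Q ≈ 0.0807 m³/s

Swamee-Jain (Type II): Q = -0.965·√(gD⁵h_f/L)·ln[ε/(3.7D) + √(3.17ν²L/(gD³h_f))]
√(gD⁵h_f/L) = √(9.81·0.222⁵·18.8/1610) = 0.007859
ε/(3.7D) = 1.58×10^-6; √(3.17ν²L/(gD³h_f)) = 2.23×10^-5
Q = -0.965·0.007859·ln(2.391×10^-5) = 0.08070 m³/s
Check: V = 2.08 m/s, Re = 1.04×10^6, f = 0.01168, h_f = 18.8 m ≈ 18.8 m ✓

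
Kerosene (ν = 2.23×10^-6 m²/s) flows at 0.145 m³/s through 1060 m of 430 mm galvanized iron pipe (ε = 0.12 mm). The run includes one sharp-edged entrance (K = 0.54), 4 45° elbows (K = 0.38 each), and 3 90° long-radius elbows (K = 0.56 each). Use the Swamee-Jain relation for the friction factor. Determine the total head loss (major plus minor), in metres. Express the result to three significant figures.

V = 4Q/(πD²) = 0.9985 m/s; V²/2g = 0.05081 m
Re = 1.93×10^5, ε/D = 2.79×10^-4 → f = 0.01774 (Swamee-Jain)
Major: h_f = f(L/D)·V²/2g = 0.01774·2465·0.05081 = 2.222 m
Minor: ΣK = 3.74; h_m = ΣK·V²/2g = 0.1900 m
Total H_L = 2.222 + 0.1900 = 2.412 m

H_L ≈ 2.41 m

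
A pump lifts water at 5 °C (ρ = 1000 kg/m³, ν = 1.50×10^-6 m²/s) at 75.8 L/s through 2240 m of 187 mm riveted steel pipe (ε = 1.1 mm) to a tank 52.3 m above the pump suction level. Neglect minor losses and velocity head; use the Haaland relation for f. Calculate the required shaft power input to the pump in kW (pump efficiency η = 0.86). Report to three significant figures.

P_shaft ≈ 175 kW

V = 4Q/(πD²) = 2.760 m/s; Re = 3.44×10^5; ε/D = 0.00588; f = 0.03221
h_f = f(L/D)V²/2g = 149.8 m
Total head H = z + h_f = 52.3 + 149.8 = 202.1 m
P_hyd = ρgQH = 1000·9.81·0.0758·202.1 = 150.3 kW
P_shaft = P_hyd/η = 150.3/0.86 = 174.7 kW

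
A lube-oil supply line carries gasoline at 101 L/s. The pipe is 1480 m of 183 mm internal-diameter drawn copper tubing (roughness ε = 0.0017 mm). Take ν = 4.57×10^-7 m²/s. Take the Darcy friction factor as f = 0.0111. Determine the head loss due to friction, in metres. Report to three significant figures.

V = 4Q/(πD²) = 4·0.101/(π·0.183²) = 3.840 m/s
h_f = f(L/D)V²/(2g) = 0.01110·(1480/0.183)·3.840²/(2·9.81) = 67.47 m

h_f ≈ 67.5 m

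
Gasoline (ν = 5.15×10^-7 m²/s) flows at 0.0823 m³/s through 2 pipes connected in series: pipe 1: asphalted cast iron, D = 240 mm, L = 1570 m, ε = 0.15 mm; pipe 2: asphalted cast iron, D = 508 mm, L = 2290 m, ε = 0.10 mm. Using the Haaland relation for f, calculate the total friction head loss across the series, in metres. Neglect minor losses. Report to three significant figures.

Pipe 1: V = 1.819 m/s, Re = 8.48×10^5, ε/D = 6.25×10^-4, f = 0.01804, h_1 = f(L/D)V²/2g = 19.91 m
Pipe 2: V = 0.4061 m/s, Re = 4.01×10^5, ε/D = 1.97×10^-4, f = 0.01557, h_2 = f(L/D)V²/2g = 0.5897 m
Series → Q common, losses add: H = Σh = 20.50 m

H ≈ 20.5 m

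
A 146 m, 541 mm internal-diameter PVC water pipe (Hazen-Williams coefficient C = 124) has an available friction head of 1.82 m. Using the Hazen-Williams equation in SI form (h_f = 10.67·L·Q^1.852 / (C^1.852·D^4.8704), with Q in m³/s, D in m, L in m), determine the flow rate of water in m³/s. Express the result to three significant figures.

Rearranging: Q = [h_f·C^1.852·D^4.8704 / (10.67·L)]^(1/1.852)
Q = [1.82·124^1.852·0.541^4.8704 / (10.67·146)]^0.540 = 0.6433 m³/s

Q ≈ 0.643 m³/s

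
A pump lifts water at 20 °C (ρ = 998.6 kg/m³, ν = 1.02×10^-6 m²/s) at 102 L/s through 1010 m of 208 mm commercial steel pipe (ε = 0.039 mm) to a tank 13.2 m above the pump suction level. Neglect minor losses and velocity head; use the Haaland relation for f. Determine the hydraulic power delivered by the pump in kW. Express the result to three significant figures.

P_hyd ≈ 46.4 kW

V = 4Q/(πD²) = 3.002 m/s; Re = 6.12×10^5; ε/D = 1.88×10^-4; f = 0.01492
h_f = f(L/D)V²/2g = 33.28 m
Total head H = z + h_f = 13.2 + 33.28 = 46.48 m
P_hyd = ρgQH = 998.6·9.81·0.102·46.48 = 46.45 kW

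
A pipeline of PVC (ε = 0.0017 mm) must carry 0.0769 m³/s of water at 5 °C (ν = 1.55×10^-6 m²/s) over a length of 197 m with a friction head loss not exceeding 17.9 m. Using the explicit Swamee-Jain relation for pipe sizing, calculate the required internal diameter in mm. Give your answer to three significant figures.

Swamee-Jain (Type III): D = 0.66·[ε^1.25·(LQ²/(gh_f))^4.75 + ν·Q^9.4·(L/(gh_f))^5.2]^0.04
LQ²/(gh_f) = 0.006634; L/(gh_f) = 1.122
Term 1 = ε^1.25·(…)^4.75 = 2.76×10^-18; Term 2 = ν·Q^9.4·(…)^5.2 = 9.50×10^-17
D = 0.66·(2.76×10^-18 + 9.50×10^-17)^0.04 = 0.1511 m = 151 mm
Check: V = 4.29 m/s, Re = 4.18×10^5, f = 0.01368, h_f = 16.7 m ≈ 17.9 m ✓

D ≈ 151 mm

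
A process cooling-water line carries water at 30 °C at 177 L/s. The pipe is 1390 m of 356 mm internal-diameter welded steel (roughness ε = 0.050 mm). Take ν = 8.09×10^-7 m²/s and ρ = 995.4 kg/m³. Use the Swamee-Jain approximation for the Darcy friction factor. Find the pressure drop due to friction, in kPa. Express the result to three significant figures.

V = 4Q/(πD²) = 4·0.177/(π·0.356²) = 1.778 m/s
Re = VD/ν = 1.778·0.356/8.09×10^-7 = 7.83×10^5 → turbulent
ε/D = 0.050/356 = 1.40×10^-4
Swamee-Jain: f = 0.01433
h_f = f(L/D)V²/(2g) = 0.01433·(1390/0.356)·1.778²/(2·9.81) = 9.015 m
Δp = ρg·h_f = 995.4·9.81·9.015 = 88.03 kPa

Δp ≈ 88.0 kPa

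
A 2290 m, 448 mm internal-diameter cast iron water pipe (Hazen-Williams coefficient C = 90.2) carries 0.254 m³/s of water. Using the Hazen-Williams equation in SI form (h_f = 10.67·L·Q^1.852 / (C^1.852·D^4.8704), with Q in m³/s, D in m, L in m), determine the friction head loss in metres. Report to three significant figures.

h_f ≈ 23.1 m

h_f = 10.67·2290·0.254^1.852 / (90.2^1.852·0.448^4.8704) = 23.07 m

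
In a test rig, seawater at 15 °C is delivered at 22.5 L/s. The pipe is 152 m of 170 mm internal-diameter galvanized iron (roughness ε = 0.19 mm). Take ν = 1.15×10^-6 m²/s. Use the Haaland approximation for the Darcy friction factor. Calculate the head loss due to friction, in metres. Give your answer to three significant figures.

h_f ≈ 0.974 m

V = 4Q/(πD²) = 4·0.0225/(π·0.170²) = 0.9913 m/s
Re = VD/ν = 0.9913·0.170/1.15×10^-6 = 1.47×10^5 → turbulent
ε/D = 0.19/170 = 0.00112
Haaland: f = 0.02175
h_f = f(L/D)V²/(2g) = 0.02175·(152/0.170)·0.9913²/(2·9.81) = 0.9739 m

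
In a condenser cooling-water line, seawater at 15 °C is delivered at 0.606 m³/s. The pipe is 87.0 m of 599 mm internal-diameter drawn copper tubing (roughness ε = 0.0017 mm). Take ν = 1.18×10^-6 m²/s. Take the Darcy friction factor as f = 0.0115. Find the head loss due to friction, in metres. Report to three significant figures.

h_f ≈ 0.394 m

V = 4Q/(πD²) = 4·0.606/(π·0.599²) = 2.150 m/s
h_f = f(L/D)V²/(2g) = 0.01150·(87.0/0.599)·2.150²/(2·9.81) = 0.3937 m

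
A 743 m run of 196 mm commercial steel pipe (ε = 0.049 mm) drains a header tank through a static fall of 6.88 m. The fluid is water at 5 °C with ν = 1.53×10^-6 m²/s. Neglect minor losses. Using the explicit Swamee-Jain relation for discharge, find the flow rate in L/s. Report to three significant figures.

Swamee-Jain (Type II): Q = -0.965·√(gD⁵h_f/L)·ln[ε/(3.7D) + √(3.17ν²L/(gD³h_f))]
√(gD⁵h_f/L) = √(9.81·0.196⁵·6.88/743) = 0.005126
ε/(3.7D) = 6.76×10^-5; √(3.17ν²L/(gD³h_f)) = 1.04×10^-4
Q = -0.965·0.005126·ln(1.717×10^-4) = 0.04288 m³/s
Check: V = 1.42 m/s, Re = 1.82×10^5, f = 0.01767, h_f = 6.90 m ≈ 6.88 m ✓

Q ≈ 42.9 L/s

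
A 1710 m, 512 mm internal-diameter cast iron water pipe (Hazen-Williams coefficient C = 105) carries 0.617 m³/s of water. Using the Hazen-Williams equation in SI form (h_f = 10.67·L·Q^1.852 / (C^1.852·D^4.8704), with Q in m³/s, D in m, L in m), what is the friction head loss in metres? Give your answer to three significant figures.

h_f = 10.67·1710·0.617^1.852 / (105^1.852·0.512^4.8704) = 35.12 m

h_f ≈ 35.1 m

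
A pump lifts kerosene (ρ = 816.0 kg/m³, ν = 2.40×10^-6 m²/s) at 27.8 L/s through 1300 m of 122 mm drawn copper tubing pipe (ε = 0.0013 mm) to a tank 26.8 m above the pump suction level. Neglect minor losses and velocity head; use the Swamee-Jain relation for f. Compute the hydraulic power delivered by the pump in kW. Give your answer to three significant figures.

V = 4Q/(πD²) = 2.378 m/s; Re = 1.21×10^5; ε/D = 1.07×10^-5; f = 0.01725
h_f = f(L/D)V²/2g = 52.98 m
Total head H = z + h_f = 26.8 + 52.98 = 79.78 m
P_hyd = ρgQH = 816.0·9.81·0.0278·79.78 = 17.75 kW

P_hyd ≈ 17.8 kW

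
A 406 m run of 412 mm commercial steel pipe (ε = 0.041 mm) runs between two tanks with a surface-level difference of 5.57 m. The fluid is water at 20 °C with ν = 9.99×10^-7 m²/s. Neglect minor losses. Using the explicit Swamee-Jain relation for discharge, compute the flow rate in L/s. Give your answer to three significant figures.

Swamee-Jain (Type II): Q = -0.965·√(gD⁵h_f/L)·ln[ε/(3.7D) + √(3.17ν²L/(gD³h_f))]
√(gD⁵h_f/L) = √(9.81·0.412⁵·5.57/406) = 0.03997
ε/(3.7D) = 2.69×10^-5; √(3.17ν²L/(gD³h_f)) = 1.83×10^-5
Q = -0.965·0.03997·ln(4.523×10^-5) = 0.3859 m³/s
Check: V = 2.89 m/s, Re = 1.19×10^6, f = 0.01331, h_f = 5.60 m ≈ 5.57 m ✓

Q ≈ 386 L/s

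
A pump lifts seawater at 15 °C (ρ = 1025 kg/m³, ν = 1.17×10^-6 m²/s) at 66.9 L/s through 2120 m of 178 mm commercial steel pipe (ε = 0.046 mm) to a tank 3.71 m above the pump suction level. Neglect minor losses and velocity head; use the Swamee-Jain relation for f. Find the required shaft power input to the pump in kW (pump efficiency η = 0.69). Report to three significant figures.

P_shaft ≈ 73.3 kW

V = 4Q/(πD²) = 2.688 m/s; Re = 4.09×10^5; ε/D = 2.58×10^-4; f = 0.01629
h_f = f(L/D)V²/2g = 71.47 m
Total head H = z + h_f = 3.71 + 71.47 = 75.18 m
P_hyd = ρgQH = 1025·9.81·0.0669·75.18 = 50.58 kW
P_shaft = P_hyd/η = 50.58/0.69 = 73.30 kW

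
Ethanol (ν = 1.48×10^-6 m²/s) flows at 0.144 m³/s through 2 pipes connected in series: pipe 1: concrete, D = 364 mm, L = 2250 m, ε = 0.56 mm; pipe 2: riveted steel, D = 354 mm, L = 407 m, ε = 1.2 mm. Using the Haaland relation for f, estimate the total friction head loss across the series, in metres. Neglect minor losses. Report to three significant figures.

H ≈ 17.0 m

Pipe 1: V = 1.384 m/s, Re = 3.40×10^5, ε/D = 0.00154, f = 0.02247, h_1 = f(L/D)V²/2g = 13.56 m
Pipe 2: V = 1.463 m/s, Re = 3.50×10^5, ε/D = 0.00339, f = 0.02746, h_2 = f(L/D)V²/2g = 3.445 m
Series → Q common, losses add: H = Σh = 17.00 m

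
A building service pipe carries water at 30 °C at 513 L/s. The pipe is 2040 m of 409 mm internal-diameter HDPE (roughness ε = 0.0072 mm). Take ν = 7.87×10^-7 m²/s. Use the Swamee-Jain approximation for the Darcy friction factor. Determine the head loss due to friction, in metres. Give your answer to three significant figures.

h_f ≈ 42.5 m

V = 4Q/(πD²) = 4·0.513/(π·0.409²) = 3.905 m/s
Re = VD/ν = 3.905·0.409/7.87×10^-7 = 2.03×10^6 → turbulent
ε/D = 0.0072/409 = 1.76×10^-5
Swamee-Jain: f = 0.01097
h_f = f(L/D)V²/(2g) = 0.01097·(2040/0.409)·3.905²/(2·9.81) = 42.52 m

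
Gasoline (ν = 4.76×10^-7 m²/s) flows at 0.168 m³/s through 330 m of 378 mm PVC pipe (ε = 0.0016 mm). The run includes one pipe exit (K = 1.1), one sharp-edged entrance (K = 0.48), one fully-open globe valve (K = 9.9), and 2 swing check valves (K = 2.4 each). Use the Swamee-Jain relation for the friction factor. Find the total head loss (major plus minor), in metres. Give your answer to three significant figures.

H_L ≈ 3.00 m

V = 4Q/(πD²) = 1.497 m/s; V²/2g = 0.1142 m
Re = 1.19×10^6, ε/D = 4.23×10^-6 → f = 0.01139 (Swamee-Jain)
Major: h_f = f(L/D)·V²/2g = 0.01139·873.0·0.1142 = 1.136 m
Minor: ΣK = 16.3; h_m = ΣK·V²/2g = 1.860 m
Total H_L = 1.136 + 1.860 = 2.996 m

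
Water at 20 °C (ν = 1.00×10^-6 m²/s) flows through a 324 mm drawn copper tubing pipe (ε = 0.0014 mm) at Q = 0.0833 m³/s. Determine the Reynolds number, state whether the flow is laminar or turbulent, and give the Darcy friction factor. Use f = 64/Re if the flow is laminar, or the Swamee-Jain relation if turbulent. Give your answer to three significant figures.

Re ≈ 3.27×10^5; turbulent; f ≈ 0.0142

V = 4Q/(πD²) = 1.010 m/s
Re = VD/ν = 1.010·0.324/1.00×10^-6 = 3.27×10^5
Re > 4000 → turbulent; ε/D = 4.32×10^-6
Swamee-Jain: f = 0.01420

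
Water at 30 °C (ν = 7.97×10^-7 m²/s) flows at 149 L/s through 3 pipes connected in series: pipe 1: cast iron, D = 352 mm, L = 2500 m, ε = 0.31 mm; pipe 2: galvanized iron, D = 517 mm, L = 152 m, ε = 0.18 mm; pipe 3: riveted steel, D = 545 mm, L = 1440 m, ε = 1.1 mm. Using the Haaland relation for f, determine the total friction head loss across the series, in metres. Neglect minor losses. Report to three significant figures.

H ≈ 18.0 m

Pipe 1: V = 1.531 m/s, Re = 6.76×10^5, ε/D = 8.81×10^-4, f = 0.01951, h_1 = f(L/D)V²/2g = 16.55 m
Pipe 2: V = 0.7098 m/s, Re = 4.60×10^5, ε/D = 3.48×10^-4, f = 0.01661, h_2 = f(L/D)V²/2g = 0.1254 m
Pipe 3: V = 0.6387 m/s, Re = 4.37×10^5, ε/D = 0.00202, f = 0.02389, h_3 = f(L/D)V²/2g = 1.312 m
Series → Q common, losses add: H = Σh = 17.99 m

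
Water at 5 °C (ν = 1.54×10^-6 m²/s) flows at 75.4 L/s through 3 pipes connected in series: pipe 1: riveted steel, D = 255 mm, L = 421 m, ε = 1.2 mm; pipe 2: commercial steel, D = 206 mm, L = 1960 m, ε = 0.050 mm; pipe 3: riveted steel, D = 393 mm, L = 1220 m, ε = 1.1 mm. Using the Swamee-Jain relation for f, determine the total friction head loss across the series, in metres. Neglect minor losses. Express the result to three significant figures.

Pipe 1: V = 1.476 m/s, Re = 2.44×10^5, ε/D = 0.00471, f = 0.03038, h_1 = f(L/D)V²/2g = 5.572 m
Pipe 2: V = 2.262 m/s, Re = 3.03×10^5, ε/D = 2.43×10^-4, f = 0.01663, h_2 = f(L/D)V²/2g = 41.27 m
Pipe 3: V = 0.6216 m/s, Re = 1.59×10^5, ε/D = 0.00280, f = 0.02675, h_3 = f(L/D)V²/2g = 1.635 m
Series → Q common, losses add: H = Σh = 48.48 m

H ≈ 48.5 m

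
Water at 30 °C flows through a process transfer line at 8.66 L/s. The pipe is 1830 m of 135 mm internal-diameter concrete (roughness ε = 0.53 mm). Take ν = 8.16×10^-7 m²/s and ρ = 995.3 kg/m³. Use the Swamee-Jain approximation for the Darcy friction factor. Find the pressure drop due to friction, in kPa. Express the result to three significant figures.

Δp ≈ 73.1 kPa

V = 4Q/(πD²) = 4·0.00866/(π·0.135²) = 0.6050 m/s
Re = VD/ν = 0.6050·0.135/8.16×10^-7 = 1.00×10^5 → turbulent
ε/D = 0.53/135 = 0.00393
Swamee-Jain: f = 0.02961
h_f = f(L/D)V²/(2g) = 0.02961·(1830/0.135)·0.6050²/(2·9.81) = 7.488 m
Δp = ρg·h_f = 995.3·9.81·7.488 = 73.11 kPa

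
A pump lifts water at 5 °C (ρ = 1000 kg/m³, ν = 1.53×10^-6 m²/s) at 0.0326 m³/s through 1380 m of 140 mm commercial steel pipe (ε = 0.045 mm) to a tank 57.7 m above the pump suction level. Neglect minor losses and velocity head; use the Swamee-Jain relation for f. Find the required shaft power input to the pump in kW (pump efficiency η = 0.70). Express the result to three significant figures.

P_shaft ≈ 44.9 kW

V = 4Q/(πD²) = 2.118 m/s; Re = 1.94×10^5; ε/D = 3.21×10^-4; f = 0.01799
h_f = f(L/D)V²/2g = 40.52 m
Total head H = z + h_f = 57.7 + 40.52 = 98.22 m
P_hyd = ρgQH = 1000·9.81·0.0326·98.22 = 31.41 kW
P_shaft = P_hyd/η = 31.41/0.70 = 44.88 kW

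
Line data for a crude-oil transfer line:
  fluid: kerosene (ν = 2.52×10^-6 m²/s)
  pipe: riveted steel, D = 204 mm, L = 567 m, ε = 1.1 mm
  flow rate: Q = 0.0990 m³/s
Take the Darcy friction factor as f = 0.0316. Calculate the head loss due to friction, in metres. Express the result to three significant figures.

h_f ≈ 41.1 m

V = 4Q/(πD²) = 4·0.0990/(π·0.204²) = 3.029 m/s
h_f = f(L/D)V²/(2g) = 0.03160·(567/0.204)·3.029²/(2·9.81) = 41.07 m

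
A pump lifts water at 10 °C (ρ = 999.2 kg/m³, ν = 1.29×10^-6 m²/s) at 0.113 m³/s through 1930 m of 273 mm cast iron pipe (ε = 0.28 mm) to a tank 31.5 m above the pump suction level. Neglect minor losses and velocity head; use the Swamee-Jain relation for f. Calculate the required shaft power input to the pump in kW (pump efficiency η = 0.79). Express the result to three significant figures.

P_shaft ≈ 83.0 kW

V = 4Q/(πD²) = 1.930 m/s; Re = 4.09×10^5; ε/D = 0.00103; f = 0.02060
h_f = f(L/D)V²/2g = 27.66 m
Total head H = z + h_f = 31.5 + 27.66 = 59.16 m
P_hyd = ρgQH = 999.2·9.81·0.113·59.16 = 65.53 kW
P_shaft = P_hyd/η = 65.53/0.79 = 82.95 kW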